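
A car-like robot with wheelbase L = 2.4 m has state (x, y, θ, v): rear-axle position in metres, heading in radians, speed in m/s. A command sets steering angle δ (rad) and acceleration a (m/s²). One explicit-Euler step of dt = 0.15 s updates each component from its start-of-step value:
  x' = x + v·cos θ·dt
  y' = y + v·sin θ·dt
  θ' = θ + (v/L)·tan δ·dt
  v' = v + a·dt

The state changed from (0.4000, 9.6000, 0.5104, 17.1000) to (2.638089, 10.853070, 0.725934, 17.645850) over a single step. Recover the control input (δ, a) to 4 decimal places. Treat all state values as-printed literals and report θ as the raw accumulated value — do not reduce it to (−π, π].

a = (v'−v)/dt = (0.545850)/0.15 = 3.6390
Δθ = θ'−θ = 0.215534;  (v·dt/L) = 17.1000·0.15/2.4 = 1.068750
tan δ = Δθ·L/(v·dt) = 0.201669  →  δ = 0.1990

δ = 0.1990, a = 3.6390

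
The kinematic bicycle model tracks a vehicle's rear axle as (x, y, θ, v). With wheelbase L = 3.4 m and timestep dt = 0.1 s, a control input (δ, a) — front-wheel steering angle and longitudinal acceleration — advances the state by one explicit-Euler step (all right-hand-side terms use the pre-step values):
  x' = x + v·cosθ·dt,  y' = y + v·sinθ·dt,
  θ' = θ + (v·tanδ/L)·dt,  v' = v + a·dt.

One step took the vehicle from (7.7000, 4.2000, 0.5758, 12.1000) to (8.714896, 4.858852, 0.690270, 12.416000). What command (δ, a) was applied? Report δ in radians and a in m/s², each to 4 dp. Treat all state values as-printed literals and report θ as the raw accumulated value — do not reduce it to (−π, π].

a = (v'−v)/dt = (0.316000)/0.1 = 3.1600
Δθ = θ'−θ = 0.114470;  (v·dt/L) = 12.1000·0.1/3.4 = 0.355882
tan δ = Δθ·L/(v·dt) = 0.321651  →  δ = 0.3112

δ = 0.3112, a = 3.1600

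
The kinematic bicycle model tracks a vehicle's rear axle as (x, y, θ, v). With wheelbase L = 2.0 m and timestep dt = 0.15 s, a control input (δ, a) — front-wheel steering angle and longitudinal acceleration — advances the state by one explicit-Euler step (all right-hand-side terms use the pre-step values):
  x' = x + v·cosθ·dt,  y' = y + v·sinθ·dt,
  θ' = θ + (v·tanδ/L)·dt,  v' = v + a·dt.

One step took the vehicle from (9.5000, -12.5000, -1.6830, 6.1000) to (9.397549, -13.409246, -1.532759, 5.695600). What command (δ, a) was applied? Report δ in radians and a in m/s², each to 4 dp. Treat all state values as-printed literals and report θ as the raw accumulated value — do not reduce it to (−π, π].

a = (v'−v)/dt = (-0.404400)/0.15 = -2.6960
Δθ = θ'−θ = 0.150241;  (v·dt/L) = 6.1000·0.15/2.0 = 0.457500
tan δ = Δθ·L/(v·dt) = 0.328396  →  δ = 0.3173

δ = 0.3173, a = -2.6960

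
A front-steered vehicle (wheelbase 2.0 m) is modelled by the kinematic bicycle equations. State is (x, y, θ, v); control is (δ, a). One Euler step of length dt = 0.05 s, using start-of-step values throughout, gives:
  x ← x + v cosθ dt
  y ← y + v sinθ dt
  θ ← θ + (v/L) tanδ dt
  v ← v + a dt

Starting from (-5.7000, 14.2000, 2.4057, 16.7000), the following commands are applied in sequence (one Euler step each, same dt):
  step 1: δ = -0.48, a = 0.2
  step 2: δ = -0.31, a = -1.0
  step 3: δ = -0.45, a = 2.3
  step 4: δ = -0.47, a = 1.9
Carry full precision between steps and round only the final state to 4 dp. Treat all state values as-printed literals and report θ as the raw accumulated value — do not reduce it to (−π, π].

after step 1 (δ=-0.48, a=0.2): (-6.318929, 14.760493, 2.188345, 16.710000)
after step 2 (δ=-0.31, a=-1.0): (-6.802715, 15.441676, 2.054528, 16.660000)
after step 3 (δ=-0.45, a=2.3): (-7.190132, 16.179103, 1.853336, 16.775000)
after step 4 (δ=-0.47, a=1.9): (-7.423971, 16.984597, 1.640308, 16.870000)

(-7.4240, 16.9846, 1.6403, 16.8700)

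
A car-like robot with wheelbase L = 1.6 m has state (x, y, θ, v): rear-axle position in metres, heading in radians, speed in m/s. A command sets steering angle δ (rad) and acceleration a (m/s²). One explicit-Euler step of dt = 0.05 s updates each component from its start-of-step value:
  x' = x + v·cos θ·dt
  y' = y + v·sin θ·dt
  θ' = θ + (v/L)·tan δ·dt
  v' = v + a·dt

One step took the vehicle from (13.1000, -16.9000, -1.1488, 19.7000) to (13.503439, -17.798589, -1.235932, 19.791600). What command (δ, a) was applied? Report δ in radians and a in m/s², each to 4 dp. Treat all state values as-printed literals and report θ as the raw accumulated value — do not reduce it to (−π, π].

δ = -0.1406, a = 1.8320

a = (v'−v)/dt = (0.091600)/0.05 = 1.8320
Δθ = θ'−θ = -0.087132;  (v·dt/L) = 19.7000·0.05/1.6 = 0.615625
tan δ = Δθ·L/(v·dt) = -0.141534  →  δ = -0.1406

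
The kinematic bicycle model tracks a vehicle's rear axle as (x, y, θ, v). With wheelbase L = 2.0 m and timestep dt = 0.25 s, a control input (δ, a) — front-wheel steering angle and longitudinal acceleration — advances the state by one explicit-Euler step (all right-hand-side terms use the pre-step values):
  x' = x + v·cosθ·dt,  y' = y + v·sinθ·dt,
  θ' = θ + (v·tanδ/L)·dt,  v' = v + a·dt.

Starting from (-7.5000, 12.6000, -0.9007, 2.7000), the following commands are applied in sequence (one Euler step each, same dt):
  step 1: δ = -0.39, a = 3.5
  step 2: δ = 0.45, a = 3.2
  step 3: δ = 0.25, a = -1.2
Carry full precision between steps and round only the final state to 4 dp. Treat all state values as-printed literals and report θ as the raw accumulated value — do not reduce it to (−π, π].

(-5.8846, 10.4981, -0.6839, 4.0750)

after step 1 (δ=-0.39, a=3.5): (-7.080783, 12.070961, -1.039431, 3.575000)
after step 2 (δ=0.45, a=3.2): (-6.627911, 11.300445, -0.823566, 4.375000)
after step 3 (δ=0.25, a=-1.2): (-5.884588, 10.498098, -0.683926, 4.075000)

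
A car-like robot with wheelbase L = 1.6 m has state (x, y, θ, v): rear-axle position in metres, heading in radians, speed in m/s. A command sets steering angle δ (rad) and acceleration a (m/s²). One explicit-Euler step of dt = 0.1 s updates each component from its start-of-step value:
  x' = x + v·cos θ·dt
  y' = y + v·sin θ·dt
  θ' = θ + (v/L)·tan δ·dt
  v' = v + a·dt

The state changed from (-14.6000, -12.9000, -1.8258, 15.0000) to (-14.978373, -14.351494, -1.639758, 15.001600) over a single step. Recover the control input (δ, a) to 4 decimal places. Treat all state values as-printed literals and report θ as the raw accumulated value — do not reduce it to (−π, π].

a = (v'−v)/dt = (0.001600)/0.1 = 0.0160
Δθ = θ'−θ = 0.186042;  (v·dt/L) = 15.0000·0.1/1.6 = 0.937500
tan δ = Δθ·L/(v·dt) = 0.198445  →  δ = 0.1959

δ = 0.1959, a = 0.0160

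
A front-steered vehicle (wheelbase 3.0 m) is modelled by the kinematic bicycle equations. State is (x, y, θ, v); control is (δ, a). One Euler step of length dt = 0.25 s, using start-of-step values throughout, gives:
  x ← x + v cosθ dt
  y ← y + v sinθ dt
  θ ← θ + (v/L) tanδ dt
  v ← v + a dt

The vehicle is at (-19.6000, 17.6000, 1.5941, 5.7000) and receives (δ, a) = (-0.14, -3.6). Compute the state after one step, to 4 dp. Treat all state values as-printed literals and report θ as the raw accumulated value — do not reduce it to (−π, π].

x' = -19.6000 + 5.7000·cos(1.5941)·0.25 = -19.6332
y' = 17.6000 + 5.7000·sin(1.5941)·0.25 = 19.0246
θ' = 1.5941 + (5.7000/3.0)·tan(-0.14)·0.25 = 1.5272
v' = 5.7000 − 3.6000·0.25 = 4.8000

(-19.6332, 19.0246, 1.5272, 4.8000)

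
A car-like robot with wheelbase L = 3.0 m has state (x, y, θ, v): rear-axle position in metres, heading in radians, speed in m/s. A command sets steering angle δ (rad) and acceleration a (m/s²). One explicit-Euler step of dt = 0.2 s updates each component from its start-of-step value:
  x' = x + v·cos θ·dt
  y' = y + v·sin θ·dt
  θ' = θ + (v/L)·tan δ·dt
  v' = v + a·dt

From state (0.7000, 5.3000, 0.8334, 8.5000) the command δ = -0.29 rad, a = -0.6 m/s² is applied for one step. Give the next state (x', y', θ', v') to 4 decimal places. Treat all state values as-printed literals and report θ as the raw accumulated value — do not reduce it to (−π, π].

x' = 0.7000 + 8.5000·cos(0.8334)·0.2 = 1.8430
y' = 5.3000 + 8.5000·sin(0.8334)·0.2 = 6.5584
θ' = 0.8334 + (8.5000/3.0)·tan(-0.29)·0.2 = 0.6643
v' = 8.5000 − 0.6000·0.2 = 8.3800

(1.8430, 6.5584, 0.6643, 8.3800)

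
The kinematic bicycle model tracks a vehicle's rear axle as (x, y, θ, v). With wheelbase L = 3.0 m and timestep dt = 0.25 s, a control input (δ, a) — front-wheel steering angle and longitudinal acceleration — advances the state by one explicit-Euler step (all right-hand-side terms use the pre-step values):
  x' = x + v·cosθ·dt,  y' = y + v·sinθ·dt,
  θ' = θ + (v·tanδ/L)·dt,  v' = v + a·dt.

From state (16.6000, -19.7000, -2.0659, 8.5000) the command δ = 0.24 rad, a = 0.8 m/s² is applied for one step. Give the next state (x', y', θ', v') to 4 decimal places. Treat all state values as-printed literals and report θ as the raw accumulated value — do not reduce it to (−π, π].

(15.5904, -21.5698, -1.8926, 8.7000)

x' = 16.6000 + 8.5000·cos(-2.0659)·0.25 = 15.5904
y' = -19.7000 + 8.5000·sin(-2.0659)·0.25 = -21.5698
θ' = -2.0659 + (8.5000/3.0)·tan(0.24)·0.25 = -1.8926
v' = 8.5000 + 0.8000·0.25 = 8.7000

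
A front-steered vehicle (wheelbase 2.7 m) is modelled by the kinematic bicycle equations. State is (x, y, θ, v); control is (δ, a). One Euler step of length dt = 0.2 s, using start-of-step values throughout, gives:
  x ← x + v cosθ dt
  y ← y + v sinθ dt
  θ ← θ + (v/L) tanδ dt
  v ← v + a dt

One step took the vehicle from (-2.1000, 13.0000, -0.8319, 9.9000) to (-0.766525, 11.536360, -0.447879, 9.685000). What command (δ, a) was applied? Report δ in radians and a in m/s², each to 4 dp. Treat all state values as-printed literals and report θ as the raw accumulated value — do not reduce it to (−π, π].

a = (v'−v)/dt = (-0.215000)/0.2 = -1.0750
Δθ = θ'−θ = 0.384021;  (v·dt/L) = 9.9000·0.2/2.7 = 0.733333
tan δ = Δθ·L/(v·dt) = 0.523665  →  δ = 0.4824

δ = 0.4824, a = -1.0750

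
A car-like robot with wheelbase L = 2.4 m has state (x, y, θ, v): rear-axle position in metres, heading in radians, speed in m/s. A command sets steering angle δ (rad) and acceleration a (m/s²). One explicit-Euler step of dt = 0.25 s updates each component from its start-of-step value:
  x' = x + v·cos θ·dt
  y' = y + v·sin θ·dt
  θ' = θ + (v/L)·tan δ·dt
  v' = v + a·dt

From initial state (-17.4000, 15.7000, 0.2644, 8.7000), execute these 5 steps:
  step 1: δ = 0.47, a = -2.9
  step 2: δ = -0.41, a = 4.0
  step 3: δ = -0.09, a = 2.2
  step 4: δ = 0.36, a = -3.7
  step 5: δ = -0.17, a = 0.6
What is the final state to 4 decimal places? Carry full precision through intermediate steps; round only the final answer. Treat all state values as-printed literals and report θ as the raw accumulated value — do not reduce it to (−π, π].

after step 1 (δ=0.47, a=-2.9): (-15.300582, 16.268393, 0.724744, 7.975000)
after step 2 (δ=-0.41, a=4.0): (-13.807923, 17.590137, 0.363683, 8.975000)
after step 3 (δ=-0.09, a=2.2): (-11.710930, 18.388282, 0.279315, 9.525000)
after step 4 (δ=0.36, a=-3.7): (-9.421967, 19.044785, 0.652777, 8.600000)
after step 5 (δ=-0.17, a=0.6): (-7.714006, 20.350684, 0.499001, 8.750000)

(-7.7140, 20.3507, 0.4990, 8.7500)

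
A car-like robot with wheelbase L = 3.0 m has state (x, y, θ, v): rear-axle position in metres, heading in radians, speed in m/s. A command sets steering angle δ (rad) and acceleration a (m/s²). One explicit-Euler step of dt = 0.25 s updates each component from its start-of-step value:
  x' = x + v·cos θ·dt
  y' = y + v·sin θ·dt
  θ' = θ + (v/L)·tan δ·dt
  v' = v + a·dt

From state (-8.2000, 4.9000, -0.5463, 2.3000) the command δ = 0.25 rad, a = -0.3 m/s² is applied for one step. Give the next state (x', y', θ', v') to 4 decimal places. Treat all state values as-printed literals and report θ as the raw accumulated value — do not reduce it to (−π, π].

x' = -8.2000 + 2.3000·cos(-0.5463)·0.25 = -7.7087
y' = 4.9000 + 2.3000·sin(-0.5463)·0.25 = 4.6013
θ' = -0.5463 + (2.3000/3.0)·tan(0.25)·0.25 = -0.4974
v' = 2.3000 − 0.3000·0.25 = 2.2250

(-7.7087, 4.6013, -0.4974, 2.2250)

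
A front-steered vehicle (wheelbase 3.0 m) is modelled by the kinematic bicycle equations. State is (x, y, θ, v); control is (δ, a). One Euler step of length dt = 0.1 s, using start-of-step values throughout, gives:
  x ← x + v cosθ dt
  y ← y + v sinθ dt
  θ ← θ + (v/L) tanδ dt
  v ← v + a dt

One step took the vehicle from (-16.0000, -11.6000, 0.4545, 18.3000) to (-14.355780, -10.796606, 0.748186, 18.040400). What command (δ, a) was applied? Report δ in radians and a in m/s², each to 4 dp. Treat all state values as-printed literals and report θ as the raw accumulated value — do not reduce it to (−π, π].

a = (v'−v)/dt = (-0.259600)/0.1 = -2.5960
Δθ = θ'−θ = 0.293686;  (v·dt/L) = 18.3000·0.1/3.0 = 0.610000
tan δ = Δθ·L/(v·dt) = 0.481452  →  δ = 0.4487

δ = 0.4487, a = -2.5960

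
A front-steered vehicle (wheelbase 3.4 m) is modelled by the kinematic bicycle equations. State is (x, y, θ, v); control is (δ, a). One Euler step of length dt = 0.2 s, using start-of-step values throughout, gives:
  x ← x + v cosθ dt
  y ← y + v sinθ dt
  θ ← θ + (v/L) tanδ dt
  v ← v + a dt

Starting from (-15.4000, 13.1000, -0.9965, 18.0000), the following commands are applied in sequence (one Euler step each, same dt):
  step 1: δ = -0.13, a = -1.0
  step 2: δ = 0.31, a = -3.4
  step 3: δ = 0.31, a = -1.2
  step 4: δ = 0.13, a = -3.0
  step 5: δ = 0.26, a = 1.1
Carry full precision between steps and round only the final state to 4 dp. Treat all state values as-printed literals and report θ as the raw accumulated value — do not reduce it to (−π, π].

after step 1 (δ=-0.13, a=-1.0): (-13.444321, 10.077531, -1.134928, 17.800000)
after step 2 (δ=0.31, a=-3.4): (-11.941296, 6.850378, -0.799526, 17.120000)
after step 3 (δ=0.31, a=-1.2): (-9.554609, 4.395281, -0.476937, 16.880000)
after step 4 (δ=0.13, a=-3.0): (-6.555353, 2.845493, -0.347123, 16.280000)
after step 5 (δ=0.26, a=1.1): (-3.493556, 1.737823, -0.092368, 16.500000)

(-3.4936, 1.7378, -0.0924, 16.5000)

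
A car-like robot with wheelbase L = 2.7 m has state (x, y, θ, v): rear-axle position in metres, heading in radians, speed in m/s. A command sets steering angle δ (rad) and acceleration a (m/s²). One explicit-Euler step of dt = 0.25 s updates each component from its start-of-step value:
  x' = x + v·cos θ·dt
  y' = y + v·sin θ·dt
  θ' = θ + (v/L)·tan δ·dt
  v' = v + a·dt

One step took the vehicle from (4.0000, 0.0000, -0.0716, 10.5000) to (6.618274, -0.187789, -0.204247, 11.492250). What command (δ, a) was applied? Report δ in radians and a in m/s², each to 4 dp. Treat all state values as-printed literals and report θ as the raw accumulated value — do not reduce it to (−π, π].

a = (v'−v)/dt = (0.992250)/0.25 = 3.9690
Δθ = θ'−θ = -0.132647;  (v·dt/L) = 10.5000·0.25/2.7 = 0.972222
tan δ = Δθ·L/(v·dt) = -0.136437  →  δ = -0.1356

δ = -0.1356, a = 3.9690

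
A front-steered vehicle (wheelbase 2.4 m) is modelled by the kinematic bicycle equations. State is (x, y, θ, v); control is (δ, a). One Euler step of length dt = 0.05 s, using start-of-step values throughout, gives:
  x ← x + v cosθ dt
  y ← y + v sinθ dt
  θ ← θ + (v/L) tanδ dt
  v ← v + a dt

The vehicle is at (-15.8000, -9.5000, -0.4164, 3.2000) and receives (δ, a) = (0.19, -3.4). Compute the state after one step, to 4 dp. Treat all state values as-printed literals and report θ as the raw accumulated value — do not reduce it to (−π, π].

(-15.6537, -9.5647, -0.4036, 3.0300)

x' = -15.8000 + 3.2000·cos(-0.4164)·0.05 = -15.6537
y' = -9.5000 + 3.2000·sin(-0.4164)·0.05 = -9.5647
θ' = -0.4164 + (3.2000/2.4)·tan(0.19)·0.05 = -0.4036
v' = 3.2000 − 3.4000·0.05 = 3.0300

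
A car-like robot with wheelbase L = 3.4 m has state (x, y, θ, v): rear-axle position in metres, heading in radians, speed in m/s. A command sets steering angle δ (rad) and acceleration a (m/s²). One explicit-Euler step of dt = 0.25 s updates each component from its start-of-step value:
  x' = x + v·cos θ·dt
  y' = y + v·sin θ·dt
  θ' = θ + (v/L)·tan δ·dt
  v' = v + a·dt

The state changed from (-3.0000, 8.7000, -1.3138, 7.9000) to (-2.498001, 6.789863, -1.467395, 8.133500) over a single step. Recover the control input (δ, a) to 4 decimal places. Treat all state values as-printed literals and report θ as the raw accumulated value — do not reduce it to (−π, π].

a = (v'−v)/dt = (0.233500)/0.25 = 0.9340
Δθ = θ'−θ = -0.153595;  (v·dt/L) = 7.9000·0.25/3.4 = 0.580882
tan δ = Δθ·L/(v·dt) = -0.264417  →  δ = -0.2585

δ = -0.2585, a = 0.9340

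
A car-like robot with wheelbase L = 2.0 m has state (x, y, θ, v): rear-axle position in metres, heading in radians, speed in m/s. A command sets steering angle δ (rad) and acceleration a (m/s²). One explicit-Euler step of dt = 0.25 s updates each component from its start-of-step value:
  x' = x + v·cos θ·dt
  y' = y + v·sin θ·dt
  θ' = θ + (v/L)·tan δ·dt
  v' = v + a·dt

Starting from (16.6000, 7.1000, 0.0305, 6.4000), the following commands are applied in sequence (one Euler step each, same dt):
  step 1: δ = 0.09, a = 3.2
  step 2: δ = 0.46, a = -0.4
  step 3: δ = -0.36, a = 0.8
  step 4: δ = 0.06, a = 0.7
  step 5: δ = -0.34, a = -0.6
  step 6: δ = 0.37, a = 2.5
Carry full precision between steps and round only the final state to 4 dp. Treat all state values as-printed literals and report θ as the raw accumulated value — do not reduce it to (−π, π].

(26.9167, 9.0329, 0.2940, 7.9500)

after step 1 (δ=0.09, a=3.2): (18.199256, 7.148792, 0.102695, 7.200000)
after step 2 (δ=0.46, a=-0.4): (19.989773, 7.333319, 0.548599, 7.100000)
after step 3 (δ=-0.36, a=0.8): (21.504302, 8.258968, 0.214541, 7.300000)
after step 4 (δ=0.06, a=0.7): (23.287462, 8.647509, 0.269357, 7.475000)
after step 5 (δ=-0.34, a=-0.6): (25.088829, 9.144805, -0.061166, 7.325000)
after step 6 (δ=0.37, a=2.5): (26.916655, 9.032866, 0.293972, 7.950000)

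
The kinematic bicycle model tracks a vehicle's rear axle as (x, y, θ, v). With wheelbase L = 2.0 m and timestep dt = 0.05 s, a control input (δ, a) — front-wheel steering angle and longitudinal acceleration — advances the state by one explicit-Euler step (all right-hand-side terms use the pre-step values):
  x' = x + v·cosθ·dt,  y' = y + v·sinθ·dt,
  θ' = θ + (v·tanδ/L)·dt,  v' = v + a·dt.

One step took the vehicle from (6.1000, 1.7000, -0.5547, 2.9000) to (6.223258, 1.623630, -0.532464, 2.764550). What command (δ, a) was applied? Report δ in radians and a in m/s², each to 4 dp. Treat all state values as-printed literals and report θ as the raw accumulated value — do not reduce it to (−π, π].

a = (v'−v)/dt = (-0.135450)/0.05 = -2.7090
Δθ = θ'−θ = 0.022236;  (v·dt/L) = 2.9000·0.05/2.0 = 0.072500
tan δ = Δθ·L/(v·dt) = 0.306703  →  δ = 0.2976

δ = 0.2976, a = -2.7090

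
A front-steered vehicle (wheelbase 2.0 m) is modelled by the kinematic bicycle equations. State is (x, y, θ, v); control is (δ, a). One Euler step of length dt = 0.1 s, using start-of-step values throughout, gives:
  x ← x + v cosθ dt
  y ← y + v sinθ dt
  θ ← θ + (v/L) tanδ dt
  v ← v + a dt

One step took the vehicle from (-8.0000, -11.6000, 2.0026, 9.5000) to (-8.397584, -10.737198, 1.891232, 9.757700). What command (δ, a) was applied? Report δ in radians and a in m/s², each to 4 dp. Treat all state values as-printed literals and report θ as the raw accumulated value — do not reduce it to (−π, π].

a = (v'−v)/dt = (0.257700)/0.1 = 2.5770
Δθ = θ'−θ = -0.111368;  (v·dt/L) = 9.5000·0.1/2.0 = 0.475000
tan δ = Δθ·L/(v·dt) = -0.234459  →  δ = -0.2303

δ = -0.2303, a = 2.5770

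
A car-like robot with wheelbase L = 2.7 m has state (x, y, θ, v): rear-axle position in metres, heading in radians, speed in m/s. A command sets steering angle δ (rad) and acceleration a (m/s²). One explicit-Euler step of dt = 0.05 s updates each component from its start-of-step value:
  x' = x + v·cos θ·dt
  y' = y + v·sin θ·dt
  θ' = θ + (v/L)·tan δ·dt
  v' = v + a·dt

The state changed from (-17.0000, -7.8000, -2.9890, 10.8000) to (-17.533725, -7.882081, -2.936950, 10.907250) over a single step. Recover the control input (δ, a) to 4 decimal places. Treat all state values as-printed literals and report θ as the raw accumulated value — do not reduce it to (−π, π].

a = (v'−v)/dt = (0.107250)/0.05 = 2.1450
Δθ = θ'−θ = 0.052050;  (v·dt/L) = 10.8000·0.05/2.7 = 0.200000
tan δ = Δθ·L/(v·dt) = 0.260250  →  δ = 0.2546

δ = 0.2546, a = 2.1450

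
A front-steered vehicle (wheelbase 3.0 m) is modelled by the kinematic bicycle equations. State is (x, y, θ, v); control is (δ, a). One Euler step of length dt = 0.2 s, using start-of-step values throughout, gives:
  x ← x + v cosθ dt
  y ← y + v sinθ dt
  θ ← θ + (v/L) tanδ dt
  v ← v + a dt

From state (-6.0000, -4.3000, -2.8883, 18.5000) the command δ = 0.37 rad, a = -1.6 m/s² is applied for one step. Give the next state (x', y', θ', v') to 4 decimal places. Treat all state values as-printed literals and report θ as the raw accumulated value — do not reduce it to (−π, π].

x' = -6.0000 + 18.5000·cos(-2.8883)·0.2 = -9.5819
y' = -4.3000 + 18.5000·sin(-2.8883)·0.2 = -5.2272
θ' = -2.8883 + (18.5000/3.0)·tan(0.37)·0.2 = -2.4099
v' = 18.5000 − 1.6000·0.2 = 18.1800

(-9.5819, -5.2272, -2.4099, 18.1800)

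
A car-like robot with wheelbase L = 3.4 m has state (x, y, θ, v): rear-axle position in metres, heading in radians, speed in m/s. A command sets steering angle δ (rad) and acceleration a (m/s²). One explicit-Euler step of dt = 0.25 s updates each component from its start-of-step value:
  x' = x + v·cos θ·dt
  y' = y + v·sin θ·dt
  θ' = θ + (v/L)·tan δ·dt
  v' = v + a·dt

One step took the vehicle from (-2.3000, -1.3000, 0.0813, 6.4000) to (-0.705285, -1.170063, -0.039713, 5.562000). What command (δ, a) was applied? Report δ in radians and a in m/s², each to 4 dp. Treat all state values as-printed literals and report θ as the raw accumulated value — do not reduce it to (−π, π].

δ = -0.2517, a = -3.3520

a = (v'−v)/dt = (-0.838000)/0.25 = -3.3520
Δθ = θ'−θ = -0.121013;  (v·dt/L) = 6.4000·0.25/3.4 = 0.470588
tan δ = Δθ·L/(v·dt) = -0.257153  →  δ = -0.2517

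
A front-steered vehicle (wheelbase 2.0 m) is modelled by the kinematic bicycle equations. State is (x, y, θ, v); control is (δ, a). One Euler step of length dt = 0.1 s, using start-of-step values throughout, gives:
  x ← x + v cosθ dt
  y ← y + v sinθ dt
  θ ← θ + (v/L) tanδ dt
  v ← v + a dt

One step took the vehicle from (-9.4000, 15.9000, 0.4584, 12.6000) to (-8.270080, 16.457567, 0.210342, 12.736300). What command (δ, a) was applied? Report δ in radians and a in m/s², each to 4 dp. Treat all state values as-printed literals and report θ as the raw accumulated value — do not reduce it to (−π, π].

a = (v'−v)/dt = (0.136300)/0.1 = 1.3630
Δθ = θ'−θ = -0.248058;  (v·dt/L) = 12.6000·0.1/2.0 = 0.630000
tan δ = Δθ·L/(v·dt) = -0.393743  →  δ = -0.3751

δ = -0.3751, a = 1.3630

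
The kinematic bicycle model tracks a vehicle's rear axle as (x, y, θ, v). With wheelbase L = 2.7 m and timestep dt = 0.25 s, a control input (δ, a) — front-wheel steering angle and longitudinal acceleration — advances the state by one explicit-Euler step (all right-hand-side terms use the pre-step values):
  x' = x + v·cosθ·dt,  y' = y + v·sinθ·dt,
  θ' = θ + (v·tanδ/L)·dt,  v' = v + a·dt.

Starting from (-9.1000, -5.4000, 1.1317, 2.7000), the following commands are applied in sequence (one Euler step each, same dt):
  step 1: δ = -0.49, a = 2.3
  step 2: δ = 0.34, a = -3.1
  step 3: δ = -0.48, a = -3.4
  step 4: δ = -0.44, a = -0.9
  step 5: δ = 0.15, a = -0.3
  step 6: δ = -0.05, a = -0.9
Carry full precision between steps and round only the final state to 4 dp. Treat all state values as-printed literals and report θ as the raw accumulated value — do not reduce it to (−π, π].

(-7.4425, -2.6453, 0.9269, 1.1250)

after step 1 (δ=-0.49, a=2.3): (-8.813043, -4.789033, 0.998353, 3.275000)
after step 2 (δ=0.34, a=-3.1): (-8.369536, -4.100808, 1.105620, 2.500000)
after step 3 (δ=-0.48, a=-3.4): (-8.089174, -3.542219, 0.985109, 1.650000)
after step 4 (δ=-0.44, a=-0.9): (-7.861155, -3.198470, 0.913184, 1.425000)
after step 5 (δ=0.15, a=-0.3): (-7.643405, -2.916514, 0.933125, 1.350000)
after step 6 (δ=-0.05, a=-0.9): (-7.442482, -2.645338, 0.926870, 1.125000)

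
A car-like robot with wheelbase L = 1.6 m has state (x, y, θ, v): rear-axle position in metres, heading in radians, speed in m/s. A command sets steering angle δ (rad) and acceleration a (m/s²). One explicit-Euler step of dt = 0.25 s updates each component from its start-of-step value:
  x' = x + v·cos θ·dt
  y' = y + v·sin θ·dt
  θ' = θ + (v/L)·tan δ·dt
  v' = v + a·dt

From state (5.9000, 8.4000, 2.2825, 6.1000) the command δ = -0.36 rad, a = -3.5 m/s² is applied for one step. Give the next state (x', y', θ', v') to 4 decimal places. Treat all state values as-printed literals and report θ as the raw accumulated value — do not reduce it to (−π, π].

x' = 5.9000 + 6.1000·cos(2.2825)·0.25 = 4.9040
y' = 8.4000 + 6.1000·sin(2.2825)·0.25 = 9.5548
θ' = 2.2825 + (6.1000/1.6)·tan(-0.36)·0.25 = 1.9237
v' = 6.1000 − 3.5000·0.25 = 5.2250

(4.9040, 9.5548, 1.9237, 5.2250)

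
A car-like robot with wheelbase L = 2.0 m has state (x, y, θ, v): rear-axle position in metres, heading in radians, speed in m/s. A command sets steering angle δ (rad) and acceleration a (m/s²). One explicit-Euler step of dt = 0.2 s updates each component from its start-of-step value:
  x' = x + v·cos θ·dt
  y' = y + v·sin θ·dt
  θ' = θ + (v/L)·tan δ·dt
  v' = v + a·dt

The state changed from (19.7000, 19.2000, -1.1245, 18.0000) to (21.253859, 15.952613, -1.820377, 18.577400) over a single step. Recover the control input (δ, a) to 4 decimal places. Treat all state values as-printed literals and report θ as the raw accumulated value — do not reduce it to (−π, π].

a = (v'−v)/dt = (0.577400)/0.2 = 2.8870
Δθ = θ'−θ = -0.695877;  (v·dt/L) = 18.0000·0.2/2.0 = 1.800000
tan δ = Δθ·L/(v·dt) = -0.386598  →  δ = -0.3689

δ = -0.3689, a = 2.8870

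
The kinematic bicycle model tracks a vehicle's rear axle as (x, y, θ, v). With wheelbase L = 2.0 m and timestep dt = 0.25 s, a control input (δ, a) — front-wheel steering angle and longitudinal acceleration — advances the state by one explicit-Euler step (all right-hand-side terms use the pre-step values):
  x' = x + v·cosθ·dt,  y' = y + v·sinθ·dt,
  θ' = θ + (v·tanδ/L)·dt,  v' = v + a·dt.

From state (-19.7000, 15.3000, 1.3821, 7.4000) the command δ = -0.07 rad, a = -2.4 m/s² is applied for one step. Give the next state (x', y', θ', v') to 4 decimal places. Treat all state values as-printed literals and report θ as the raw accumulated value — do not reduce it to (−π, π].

(-19.3530, 17.1172, 1.3172, 6.8000)

x' = -19.7000 + 7.4000·cos(1.3821)·0.25 = -19.3530
y' = 15.3000 + 7.4000·sin(1.3821)·0.25 = 17.1172
θ' = 1.3821 + (7.4000/2.0)·tan(-0.07)·0.25 = 1.3172
v' = 7.4000 − 2.4000·0.25 = 6.8000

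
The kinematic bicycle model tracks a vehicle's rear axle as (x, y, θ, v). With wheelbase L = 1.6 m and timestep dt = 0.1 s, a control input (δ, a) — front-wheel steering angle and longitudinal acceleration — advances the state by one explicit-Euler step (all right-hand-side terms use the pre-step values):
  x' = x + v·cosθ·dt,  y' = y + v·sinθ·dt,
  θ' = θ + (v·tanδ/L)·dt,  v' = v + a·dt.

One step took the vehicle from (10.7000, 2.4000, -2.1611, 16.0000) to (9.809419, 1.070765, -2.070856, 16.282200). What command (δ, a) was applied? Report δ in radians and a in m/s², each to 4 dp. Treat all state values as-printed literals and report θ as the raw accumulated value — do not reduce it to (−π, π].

δ = 0.0900, a = 2.8220

a = (v'−v)/dt = (0.282200)/0.1 = 2.8220
Δθ = θ'−θ = 0.090244;  (v·dt/L) = 16.0000·0.1/1.6 = 1.000000
tan δ = Δθ·L/(v·dt) = 0.090244  →  δ = 0.0900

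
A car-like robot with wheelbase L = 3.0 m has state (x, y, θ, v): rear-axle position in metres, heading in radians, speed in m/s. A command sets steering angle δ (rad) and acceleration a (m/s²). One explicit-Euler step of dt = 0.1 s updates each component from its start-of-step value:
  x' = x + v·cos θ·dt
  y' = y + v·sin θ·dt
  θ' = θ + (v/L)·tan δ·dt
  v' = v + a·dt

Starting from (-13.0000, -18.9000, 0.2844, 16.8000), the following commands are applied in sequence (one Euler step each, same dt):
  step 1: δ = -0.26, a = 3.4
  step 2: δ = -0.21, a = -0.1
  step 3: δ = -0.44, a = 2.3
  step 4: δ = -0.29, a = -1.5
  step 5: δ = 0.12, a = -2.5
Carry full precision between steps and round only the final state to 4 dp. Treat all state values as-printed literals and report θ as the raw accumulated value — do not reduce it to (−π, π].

(-4.7307, -19.3261, -0.3587, 16.9600)

after step 1 (δ=-0.26, a=3.4): (-11.387485, -18.428623, 0.135428, 17.140000)
after step 2 (δ=-0.21, a=-0.1): (-9.689179, -18.197208, 0.013653, 17.130000)
after step 3 (δ=-0.44, a=2.3): (-7.976339, -18.173822, -0.255163, 17.360000)
after step 4 (δ=-0.29, a=-1.5): (-6.296547, -18.611994, -0.427845, 17.210000)
after step 5 (δ=0.12, a=-2.5): (-4.730674, -19.326056, -0.358672, 16.960000)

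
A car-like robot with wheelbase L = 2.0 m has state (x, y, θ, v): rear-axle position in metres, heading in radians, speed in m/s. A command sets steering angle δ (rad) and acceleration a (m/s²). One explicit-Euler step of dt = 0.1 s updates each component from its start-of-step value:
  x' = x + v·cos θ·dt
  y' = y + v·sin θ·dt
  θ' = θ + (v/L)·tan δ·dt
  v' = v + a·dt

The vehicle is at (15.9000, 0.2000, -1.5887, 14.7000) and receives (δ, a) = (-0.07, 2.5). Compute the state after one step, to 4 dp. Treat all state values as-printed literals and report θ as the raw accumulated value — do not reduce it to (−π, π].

(15.8737, -1.2698, -1.6402, 14.9500)

x' = 15.9000 + 14.7000·cos(-1.5887)·0.1 = 15.8737
y' = 0.2000 + 14.7000·sin(-1.5887)·0.1 = -1.2698
θ' = -1.5887 + (14.7000/2.0)·tan(-0.07)·0.1 = -1.6402
v' = 14.7000 + 2.5000·0.1 = 14.9500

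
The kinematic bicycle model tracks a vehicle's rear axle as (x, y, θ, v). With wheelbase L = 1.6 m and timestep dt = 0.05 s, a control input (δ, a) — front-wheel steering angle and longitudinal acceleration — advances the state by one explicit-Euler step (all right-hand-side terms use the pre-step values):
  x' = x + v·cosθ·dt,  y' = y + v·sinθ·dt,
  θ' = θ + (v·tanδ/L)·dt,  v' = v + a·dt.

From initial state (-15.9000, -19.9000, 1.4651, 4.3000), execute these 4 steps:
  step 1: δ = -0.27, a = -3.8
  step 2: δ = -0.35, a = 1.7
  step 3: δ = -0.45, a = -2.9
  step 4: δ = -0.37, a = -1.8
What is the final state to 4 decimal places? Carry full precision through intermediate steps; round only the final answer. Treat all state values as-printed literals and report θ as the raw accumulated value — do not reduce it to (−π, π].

after step 1 (δ=-0.27, a=-3.8): (-15.877318, -19.686200, 1.427911, 4.110000)
after step 2 (δ=-0.35, a=1.7): (-15.848054, -19.482794, 1.381027, 4.195000)
after step 3 (δ=-0.45, a=-2.9): (-15.808489, -19.276810, 1.317702, 4.050000)
after step 4 (δ=-0.37, a=-1.8): (-15.757783, -19.080761, 1.268613, 3.960000)

(-15.7578, -19.0808, 1.2686, 3.9600)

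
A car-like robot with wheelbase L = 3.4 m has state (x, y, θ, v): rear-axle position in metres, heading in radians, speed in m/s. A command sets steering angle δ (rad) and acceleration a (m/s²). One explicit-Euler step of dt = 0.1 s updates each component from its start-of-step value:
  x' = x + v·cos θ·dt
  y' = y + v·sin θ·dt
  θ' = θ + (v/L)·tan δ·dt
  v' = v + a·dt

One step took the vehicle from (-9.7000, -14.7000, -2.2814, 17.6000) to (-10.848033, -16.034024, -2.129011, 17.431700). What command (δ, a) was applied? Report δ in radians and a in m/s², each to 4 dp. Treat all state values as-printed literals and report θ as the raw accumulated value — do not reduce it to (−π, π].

a = (v'−v)/dt = (-0.168300)/0.1 = -1.6830
Δθ = θ'−θ = 0.152389;  (v·dt/L) = 17.6000·0.1/3.4 = 0.517647
tan δ = Δθ·L/(v·dt) = 0.294388  →  δ = 0.2863

δ = 0.2863, a = -1.6830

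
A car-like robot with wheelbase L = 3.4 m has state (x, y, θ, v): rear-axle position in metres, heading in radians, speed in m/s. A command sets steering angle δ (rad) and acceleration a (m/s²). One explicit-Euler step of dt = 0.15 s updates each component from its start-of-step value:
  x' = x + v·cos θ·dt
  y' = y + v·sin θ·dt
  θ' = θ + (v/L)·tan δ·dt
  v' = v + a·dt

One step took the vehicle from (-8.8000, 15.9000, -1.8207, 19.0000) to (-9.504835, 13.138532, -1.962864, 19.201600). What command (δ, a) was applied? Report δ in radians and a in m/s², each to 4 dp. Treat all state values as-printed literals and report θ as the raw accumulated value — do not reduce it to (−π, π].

a = (v'−v)/dt = (0.201600)/0.15 = 1.3440
Δθ = θ'−θ = -0.142164;  (v·dt/L) = 19.0000·0.15/3.4 = 0.838235
tan δ = Δθ·L/(v·dt) = -0.169599  →  δ = -0.1680

δ = -0.1680, a = 1.3440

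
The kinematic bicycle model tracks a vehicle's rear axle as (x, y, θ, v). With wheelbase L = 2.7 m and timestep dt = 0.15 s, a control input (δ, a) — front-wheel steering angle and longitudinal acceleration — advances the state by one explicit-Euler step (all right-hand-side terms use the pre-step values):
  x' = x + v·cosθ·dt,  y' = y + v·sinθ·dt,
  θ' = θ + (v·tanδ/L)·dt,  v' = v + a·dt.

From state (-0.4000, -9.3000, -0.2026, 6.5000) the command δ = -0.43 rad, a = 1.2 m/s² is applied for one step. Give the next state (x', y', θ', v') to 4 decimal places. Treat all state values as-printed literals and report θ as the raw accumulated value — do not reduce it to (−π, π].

(0.5551, -9.4962, -0.3682, 6.6800)

x' = -0.4000 + 6.5000·cos(-0.2026)·0.15 = 0.5551
y' = -9.3000 + 6.5000·sin(-0.2026)·0.15 = -9.4962
θ' = -0.2026 + (6.5000/2.7)·tan(-0.43)·0.15 = -0.3682
v' = 6.5000 + 1.2000·0.15 = 6.6800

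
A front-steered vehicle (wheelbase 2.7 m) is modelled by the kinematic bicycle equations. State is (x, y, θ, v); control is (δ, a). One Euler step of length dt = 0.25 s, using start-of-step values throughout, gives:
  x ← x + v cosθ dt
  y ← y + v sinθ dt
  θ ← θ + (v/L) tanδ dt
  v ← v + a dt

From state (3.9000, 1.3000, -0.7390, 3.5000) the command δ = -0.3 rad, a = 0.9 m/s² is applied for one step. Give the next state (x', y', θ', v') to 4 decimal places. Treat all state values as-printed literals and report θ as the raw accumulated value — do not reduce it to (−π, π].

(4.5467, 0.7106, -0.8392, 3.7250)

x' = 3.9000 + 3.5000·cos(-0.7390)·0.25 = 4.5467
y' = 1.3000 + 3.5000·sin(-0.7390)·0.25 = 0.7106
θ' = -0.7390 + (3.5000/2.7)·tan(-0.3)·0.25 = -0.8392
v' = 3.5000 + 0.9000·0.25 = 3.7250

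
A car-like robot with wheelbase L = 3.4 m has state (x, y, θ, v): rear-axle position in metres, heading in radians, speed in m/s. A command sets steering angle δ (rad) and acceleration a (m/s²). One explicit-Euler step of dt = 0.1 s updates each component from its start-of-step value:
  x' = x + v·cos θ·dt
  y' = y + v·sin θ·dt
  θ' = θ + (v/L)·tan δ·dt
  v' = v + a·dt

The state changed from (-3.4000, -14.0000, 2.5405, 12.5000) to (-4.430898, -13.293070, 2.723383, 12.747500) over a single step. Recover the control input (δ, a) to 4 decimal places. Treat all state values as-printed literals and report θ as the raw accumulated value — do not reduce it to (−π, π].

a = (v'−v)/dt = (0.247500)/0.1 = 2.4750
Δθ = θ'−θ = 0.182883;  (v·dt/L) = 12.5000·0.1/3.4 = 0.367647
tan δ = Δθ·L/(v·dt) = 0.497442  →  δ = 0.4616

δ = 0.4616, a = 2.4750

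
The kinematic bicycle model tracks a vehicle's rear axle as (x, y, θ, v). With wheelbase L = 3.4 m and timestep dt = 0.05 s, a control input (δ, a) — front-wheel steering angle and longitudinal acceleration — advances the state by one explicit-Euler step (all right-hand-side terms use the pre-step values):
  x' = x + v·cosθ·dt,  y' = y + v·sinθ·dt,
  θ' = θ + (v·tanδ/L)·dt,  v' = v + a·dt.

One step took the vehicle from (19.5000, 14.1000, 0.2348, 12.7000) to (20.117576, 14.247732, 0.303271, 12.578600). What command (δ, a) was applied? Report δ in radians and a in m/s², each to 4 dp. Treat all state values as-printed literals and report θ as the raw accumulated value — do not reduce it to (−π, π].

δ = 0.3514, a = -2.4280

a = (v'−v)/dt = (-0.121400)/0.05 = -2.4280
Δθ = θ'−θ = 0.068471;  (v·dt/L) = 12.7000·0.05/3.4 = 0.186765
tan δ = Δθ·L/(v·dt) = 0.366616  →  δ = 0.3514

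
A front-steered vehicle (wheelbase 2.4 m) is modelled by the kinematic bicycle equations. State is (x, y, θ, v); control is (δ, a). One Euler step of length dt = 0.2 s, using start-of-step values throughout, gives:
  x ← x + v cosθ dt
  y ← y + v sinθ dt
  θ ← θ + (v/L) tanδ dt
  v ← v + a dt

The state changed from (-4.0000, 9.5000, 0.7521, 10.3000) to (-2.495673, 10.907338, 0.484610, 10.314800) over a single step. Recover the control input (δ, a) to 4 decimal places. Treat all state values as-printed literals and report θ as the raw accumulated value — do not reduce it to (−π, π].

δ = -0.3021, a = 0.0740

a = (v'−v)/dt = (0.014800)/0.2 = 0.0740
Δθ = θ'−θ = -0.267490;  (v·dt/L) = 10.3000·0.2/2.4 = 0.858333
tan δ = Δθ·L/(v·dt) = -0.311639  →  δ = -0.3021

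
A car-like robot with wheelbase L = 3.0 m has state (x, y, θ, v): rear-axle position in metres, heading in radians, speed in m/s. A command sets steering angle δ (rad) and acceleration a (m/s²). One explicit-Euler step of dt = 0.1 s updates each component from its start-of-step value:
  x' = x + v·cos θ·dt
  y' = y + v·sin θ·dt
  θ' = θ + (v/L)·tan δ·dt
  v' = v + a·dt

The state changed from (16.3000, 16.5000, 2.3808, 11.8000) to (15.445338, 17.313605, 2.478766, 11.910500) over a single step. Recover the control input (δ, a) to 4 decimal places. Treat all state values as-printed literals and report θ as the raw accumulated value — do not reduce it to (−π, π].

δ = 0.2441, a = 1.1050

a = (v'−v)/dt = (0.110500)/0.1 = 1.1050
Δθ = θ'−θ = 0.097966;  (v·dt/L) = 11.8000·0.1/3.0 = 0.393333
tan δ = Δθ·L/(v·dt) = 0.249066  →  δ = 0.2441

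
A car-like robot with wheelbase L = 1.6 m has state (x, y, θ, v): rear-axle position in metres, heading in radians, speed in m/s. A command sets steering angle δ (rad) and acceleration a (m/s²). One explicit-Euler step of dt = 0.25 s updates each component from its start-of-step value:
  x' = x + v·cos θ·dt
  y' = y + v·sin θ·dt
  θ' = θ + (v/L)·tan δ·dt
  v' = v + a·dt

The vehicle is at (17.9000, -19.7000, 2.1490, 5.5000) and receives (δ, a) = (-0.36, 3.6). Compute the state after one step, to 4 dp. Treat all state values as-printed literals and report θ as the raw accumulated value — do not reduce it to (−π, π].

x' = 17.9000 + 5.5000·cos(2.1490)·0.25 = 17.1485
y' = -19.7000 + 5.5000·sin(2.1490)·0.25 = -18.5485
θ' = 2.1490 + (5.5000/1.6)·tan(-0.36)·0.25 = 1.8255
v' = 5.5000 + 3.6000·0.25 = 6.4000

(17.1485, -18.5485, 1.8255, 6.4000)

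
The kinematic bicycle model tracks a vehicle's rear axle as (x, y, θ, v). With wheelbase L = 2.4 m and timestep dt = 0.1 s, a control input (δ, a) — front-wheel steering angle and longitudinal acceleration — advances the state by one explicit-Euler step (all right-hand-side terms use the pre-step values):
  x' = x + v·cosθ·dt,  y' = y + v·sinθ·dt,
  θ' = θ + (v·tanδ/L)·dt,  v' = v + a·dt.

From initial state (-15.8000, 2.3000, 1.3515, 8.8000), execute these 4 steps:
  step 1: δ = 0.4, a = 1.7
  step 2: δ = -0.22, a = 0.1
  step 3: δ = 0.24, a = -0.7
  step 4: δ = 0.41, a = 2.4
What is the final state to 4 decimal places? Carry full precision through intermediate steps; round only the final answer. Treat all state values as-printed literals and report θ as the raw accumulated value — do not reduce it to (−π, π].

after step 1 (δ=0.4, a=1.7): (-15.608562, 3.158925, 1.506524, 8.970000)
after step 2 (δ=-0.22, a=0.1): (-15.550950, 4.054073, 1.422946, 8.980000)
after step 3 (δ=0.24, a=-0.7): (-15.418664, 4.942276, 1.514511, 8.910000)
after step 4 (δ=0.41, a=2.4): (-15.368540, 5.831865, 1.675868, 9.150000)

(-15.3685, 5.8319, 1.6759, 9.1500)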